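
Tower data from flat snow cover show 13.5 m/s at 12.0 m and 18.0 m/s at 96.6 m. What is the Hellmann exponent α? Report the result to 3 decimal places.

Power law: V₂/V₁ = (z₂/z₁)^α ⇒ α = ln(V₂/V₁) / ln(z₂/z₁)
α = ln(18.0/13.5) / ln(96.6/12.0) = ln(1.3333) / ln(8.0500)
  = 0.28768 / 2.08567 = 0.13793

α ≈ 0.138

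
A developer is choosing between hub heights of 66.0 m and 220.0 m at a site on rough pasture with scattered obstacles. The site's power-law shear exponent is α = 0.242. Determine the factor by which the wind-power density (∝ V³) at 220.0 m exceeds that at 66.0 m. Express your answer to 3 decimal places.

Speed ratio: V_B/V_A = (z_B/z_A)^α = (220.0/66.0)^0.242 = (3.3333)^0.242 = 1.33825
Power-density ratio: P_B/P_A = (V_B/V_A)³ = (1.33825)³ = 2.39668

2.397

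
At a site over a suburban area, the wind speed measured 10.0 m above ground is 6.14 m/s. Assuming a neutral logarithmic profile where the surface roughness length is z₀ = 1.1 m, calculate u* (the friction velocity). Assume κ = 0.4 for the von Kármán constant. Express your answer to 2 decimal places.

Log law: V(z) = (u*/κ) · ln(z/z₀) ⇒ u* = κ · V / ln(z/z₀)
u* = 0.4 × 6.14 / ln(10.0/1.1) = 0.4 × 6.14 / 2.2073
   = 2.4560 / 2.2073 = 1.1127 m/s

u* ≈ 1.11 m/s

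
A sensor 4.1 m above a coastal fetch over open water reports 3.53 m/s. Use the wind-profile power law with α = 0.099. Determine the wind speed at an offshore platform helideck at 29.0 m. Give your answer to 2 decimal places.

Power-law profile: V₂ = V₁ · (z₂/z₁)^α
V₂ = 3.53 × (29.0/4.1)^0.099 = 3.53 × (7.0732)^0.099
    = 3.53 × 1.2137 = 4.2844 m/s

4.28 m/s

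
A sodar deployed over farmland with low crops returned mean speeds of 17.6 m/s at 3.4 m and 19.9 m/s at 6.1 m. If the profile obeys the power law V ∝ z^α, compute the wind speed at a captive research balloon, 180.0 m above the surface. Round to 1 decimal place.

First find α: α = ln(V₂/V₁)/ln(z₂/z₁) = ln(19.9/17.6)/ln(6.1/3.4) = 0.12282/0.58451 = 0.2101
Extrapolate from 6.1 m to 180.0 m: V₃ = 19.9 × (180.0/6.1)^0.2101 = 19.9 × 2.0364 = 40.5252 m/s

40.5 m/s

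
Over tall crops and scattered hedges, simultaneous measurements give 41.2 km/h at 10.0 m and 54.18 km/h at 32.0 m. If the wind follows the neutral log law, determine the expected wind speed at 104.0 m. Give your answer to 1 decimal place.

Log law: V ∝ ln(z/z₀). From the pair, with r = V₁/V₂ = 0.76043,
ln z₀ = (ln z₁ − r·ln z₂)/(1 − r) = (2.3026 − 0.76043×3.4657)/0.23957 = -1.3894 → z₀ = 0.2492 m
V₃ = V₁ · ln(z₃/z₀)/ln(z₁/z₀) = 41.2 × 6.0338/3.6920 = 67.3330 km/h

67.3 km/h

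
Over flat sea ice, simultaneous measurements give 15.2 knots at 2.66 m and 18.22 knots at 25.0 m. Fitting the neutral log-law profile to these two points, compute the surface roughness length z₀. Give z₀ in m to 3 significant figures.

Log law: V(z) ∝ ln(z/z₀). With r = V₁/V₂ = 15.2/18.22 = 0.83425,
r · ln(z₂/z₀) = ln(z₁/z₀) ⇒ ln z₀ = (ln z₁ − r·ln z₂)/(1 − r)
ln z₀ = (0.97833 − 0.83425×3.21888) / 0.16575 = -10.2986
z₀ = exp(-10.2986) = 0.00003368 m

z₀ ≈ 0.0000337 m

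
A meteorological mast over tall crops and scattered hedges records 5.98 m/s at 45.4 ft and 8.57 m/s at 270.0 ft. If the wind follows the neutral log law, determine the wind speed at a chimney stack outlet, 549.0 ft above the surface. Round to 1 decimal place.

9.6 m/s

Log law: V ∝ ln(z/z₀). From the pair, with r = V₁/V₂ = 0.69778,
ln z₀ = (ln z₁ − r·ln z₂)/(1 − r) = (3.8155 − 0.69778×5.5984)/0.30222 = -0.3010 → z₀ = 0.7401 ft
V₃ = V₁ · ln(z₃/z₀)/ln(z₁/z₀) = 5.98 × 6.6091/4.1165 = 9.6009 m/s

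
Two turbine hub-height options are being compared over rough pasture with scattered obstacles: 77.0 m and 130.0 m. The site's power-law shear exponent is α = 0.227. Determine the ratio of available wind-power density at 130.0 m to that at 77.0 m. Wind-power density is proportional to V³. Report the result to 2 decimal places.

Speed ratio: V_B/V_A = (z_B/z_A)^α = (130.0/77.0)^0.227 = (1.6883)^0.227 = 1.12624
Power-density ratio: P_B/P_A = (V_B/V_A)³ = (1.12624)³ = 1.42855

1.43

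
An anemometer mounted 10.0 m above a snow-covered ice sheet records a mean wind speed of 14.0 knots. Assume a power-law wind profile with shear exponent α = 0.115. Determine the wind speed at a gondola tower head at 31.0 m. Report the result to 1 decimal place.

Power-law profile: V₂ = V₁ · (z₂/z₁)^α
V₂ = 14.0 × (31.0/10.0)^0.115 = 14.0 × (3.1000)^0.115
    = 14.0 × 1.1390 = 15.9454 knots

15.9 knots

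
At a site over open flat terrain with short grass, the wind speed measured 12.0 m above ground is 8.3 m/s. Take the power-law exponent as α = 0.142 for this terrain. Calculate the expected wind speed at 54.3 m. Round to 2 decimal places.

10.28 m/s

Power-law profile: V₂ = V₁ · (z₂/z₁)^α
V₂ = 8.3 × (54.3/12.0)^0.142 = 8.3 × (4.5250)^0.142
    = 8.3 × 1.2391 = 10.2843 m/s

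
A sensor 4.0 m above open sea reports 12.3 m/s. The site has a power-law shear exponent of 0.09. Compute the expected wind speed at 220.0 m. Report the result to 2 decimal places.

17.64 m/s

Power-law profile: V₂ = V₁ · (z₂/z₁)^α
V₂ = 12.3 × (220.0/4.0)^0.09 = 12.3 × (55.0000)^0.09
    = 12.3 × 1.4343 = 17.6416 m/s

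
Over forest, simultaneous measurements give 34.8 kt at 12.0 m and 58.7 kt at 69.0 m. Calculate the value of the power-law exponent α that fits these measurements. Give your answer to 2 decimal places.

α ≈ 0.30

Power law: V₂/V₁ = (z₂/z₁)^α ⇒ α = ln(V₂/V₁) / ln(z₂/z₁)
α = ln(58.7/34.8) / ln(69.0/12.0) = ln(1.6868) / ln(5.7500)
  = 0.52282 / 1.74920 = 0.29889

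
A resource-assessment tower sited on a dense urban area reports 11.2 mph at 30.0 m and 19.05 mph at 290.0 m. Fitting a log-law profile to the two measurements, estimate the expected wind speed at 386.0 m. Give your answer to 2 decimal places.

Log law: V ∝ ln(z/z₀). From the pair, with r = V₁/V₂ = 0.58793,
ln z₀ = (ln z₁ − r·ln z₂)/(1 − r) = (3.4012 − 0.58793×5.6699)/0.41207 = 0.1643 → z₀ = 1.179 m
V₃ = V₁ · ln(z₃/z₀)/ln(z₁/z₀) = 11.2 × 5.7915/3.2368 = 20.0395 mph

20.04 mph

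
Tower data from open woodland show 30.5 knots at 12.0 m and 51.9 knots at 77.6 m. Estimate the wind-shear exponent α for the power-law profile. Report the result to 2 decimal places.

α ≈ 0.28

Power law: V₂/V₁ = (z₂/z₁)^α ⇒ α = ln(V₂/V₁) / ln(z₂/z₁)
α = ln(51.9/30.5) / ln(77.6/12.0) = ln(1.7016) / ln(6.4667)
  = 0.53159 / 1.86666 = 0.28478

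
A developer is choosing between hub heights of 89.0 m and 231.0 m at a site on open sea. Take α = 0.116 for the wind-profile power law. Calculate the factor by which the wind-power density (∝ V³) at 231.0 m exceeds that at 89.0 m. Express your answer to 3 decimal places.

1.394

Speed ratio: V_B/V_A = (z_B/z_A)^α = (231.0/89.0)^0.116 = (2.5955)^0.116 = 1.11699
Power-density ratio: P_B/P_A = (V_B/V_A)³ = (1.11699)³ = 1.39364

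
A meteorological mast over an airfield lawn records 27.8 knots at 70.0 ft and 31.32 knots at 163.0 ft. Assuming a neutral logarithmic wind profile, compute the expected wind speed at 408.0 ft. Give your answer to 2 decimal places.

Log law: V ∝ ln(z/z₀). From the pair, with r = V₁/V₂ = 0.88761,
ln z₀ = (ln z₁ − r·ln z₂)/(1 − r) = (4.2485 − 0.88761×5.0938)/0.11239 = -2.4271 → z₀ = 0.08829 ft
V₃ = V₁ · ln(z₃/z₀)/ln(z₁/z₀) = 27.8 × 8.4384/6.6756 = 35.1409 knots

35.14 knots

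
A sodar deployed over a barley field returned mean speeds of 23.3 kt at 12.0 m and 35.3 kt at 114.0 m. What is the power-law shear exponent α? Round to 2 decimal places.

α ≈ 0.18

Power law: V₂/V₁ = (z₂/z₁)^α ⇒ α = ln(V₂/V₁) / ln(z₂/z₁)
α = ln(35.3/23.3) / ln(114.0/12.0) = ln(1.5150) / ln(9.5000)
  = 0.41543 / 2.25129 = 0.18453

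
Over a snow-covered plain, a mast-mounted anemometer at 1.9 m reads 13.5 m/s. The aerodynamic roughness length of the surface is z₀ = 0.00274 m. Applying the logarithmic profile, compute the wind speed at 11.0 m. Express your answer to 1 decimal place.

Log law: V(z) ∝ ln(z/z₀), so V₂/V₁ = ln(z₂/z₀) / ln(z₁/z₀).
ln(11.0/0.00274) = 8.2977, ln(1.9/0.00274) = 6.5417
V₂ = 13.5 × 8.2977/6.5417 = 13.5 × 1.2684 = 17.1239 m/s

17.1 m/s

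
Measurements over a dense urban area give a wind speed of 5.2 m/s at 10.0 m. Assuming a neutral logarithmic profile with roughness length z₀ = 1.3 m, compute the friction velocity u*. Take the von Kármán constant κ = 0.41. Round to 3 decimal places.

u* ≈ 1.045 m/s

Log law: V(z) = (u*/κ) · ln(z/z₀) ⇒ u* = κ · V / ln(z/z₀)
u* = 0.41 × 5.2 / ln(10.0/1.3) = 0.41 × 5.2 / 2.0402
   = 2.1320 / 2.0402 = 1.0450 m/s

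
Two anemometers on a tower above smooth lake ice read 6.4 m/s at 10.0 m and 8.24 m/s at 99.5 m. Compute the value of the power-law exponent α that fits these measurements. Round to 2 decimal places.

α ≈ 0.11

Power law: V₂/V₁ = (z₂/z₁)^α ⇒ α = ln(V₂/V₁) / ln(z₂/z₁)
α = ln(8.24/6.4) / ln(99.5/10.0) = ln(1.2875) / ln(9.9500)
  = 0.25270 / 2.29757 = 0.10999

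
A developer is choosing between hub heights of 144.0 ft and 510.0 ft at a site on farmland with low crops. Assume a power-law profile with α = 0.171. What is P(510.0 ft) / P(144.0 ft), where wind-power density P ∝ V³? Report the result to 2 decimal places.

Speed ratio: V_B/V_A = (z_B/z_A)^α = (510.0/144.0)^0.171 = (3.5417)^0.171 = 1.24141
Power-density ratio: P_B/P_A = (V_B/V_A)³ = (1.24141)³ = 1.91313

1.91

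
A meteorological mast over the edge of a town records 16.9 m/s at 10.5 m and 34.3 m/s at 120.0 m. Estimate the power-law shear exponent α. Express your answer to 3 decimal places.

Power law: V₂/V₁ = (z₂/z₁)^α ⇒ α = ln(V₂/V₁) / ln(z₂/z₁)
α = ln(34.3/16.9) / ln(120.0/10.5) = ln(2.0296) / ln(11.4286)
  = 0.70783 / 2.43612 = 0.29056

α ≈ 0.291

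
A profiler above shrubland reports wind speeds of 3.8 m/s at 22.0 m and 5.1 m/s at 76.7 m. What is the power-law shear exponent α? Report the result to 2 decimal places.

α ≈ 0.24

Power law: V₂/V₁ = (z₂/z₁)^α ⇒ α = ln(V₂/V₁) / ln(z₂/z₁)
α = ln(5.1/3.8) / ln(76.7/22.0) = ln(1.3421) / ln(3.4864)
  = 0.29424 / 1.24886 = 0.23561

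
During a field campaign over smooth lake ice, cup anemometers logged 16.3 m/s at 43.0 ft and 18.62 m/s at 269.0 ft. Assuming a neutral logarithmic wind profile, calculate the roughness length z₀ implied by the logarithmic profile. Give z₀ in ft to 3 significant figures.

z₀ ≈ 0.000109 ft

Log law: V(z) ∝ ln(z/z₀). With r = V₁/V₂ = 16.3/18.62 = 0.87540,
r · ln(z₂/z₀) = ln(z₁/z₀) ⇒ ln z₀ = (ln z₁ − r·ln z₂)/(1 − r)
ln z₀ = (3.76120 − 0.87540×5.59471) / 0.12460 = -9.1208
z₀ = exp(-9.1208) = 0.0001094 ft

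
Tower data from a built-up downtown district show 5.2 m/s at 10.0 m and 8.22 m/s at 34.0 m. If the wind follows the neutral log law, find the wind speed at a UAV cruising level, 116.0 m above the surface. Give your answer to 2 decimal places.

Log law: V ∝ ln(z/z₀). From the pair, with r = V₁/V₂ = 0.63260,
ln z₀ = (ln z₁ − r·ln z₂)/(1 − r) = (2.3026 − 0.63260×3.5264)/0.36740 = 0.1954 → z₀ = 1.216 m
V₃ = V₁ · ln(z₃/z₀)/ln(z₁/z₀) = 5.2 × 4.5582/2.1072 = 11.2485 m/s

11.25 m/s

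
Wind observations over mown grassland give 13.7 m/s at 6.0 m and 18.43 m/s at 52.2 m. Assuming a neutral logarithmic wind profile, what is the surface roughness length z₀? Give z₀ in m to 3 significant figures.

Log law: V(z) ∝ ln(z/z₀). With r = V₁/V₂ = 13.7/18.43 = 0.74335,
r · ln(z₂/z₀) = ln(z₁/z₀) ⇒ ln z₀ = (ln z₁ − r·ln z₂)/(1 − r)
ln z₀ = (1.79176 − 0.74335×3.95508) / 0.25665 = -4.4741
z₀ = exp(-4.4741) = 0.01140 m

z₀ ≈ 0.0114 m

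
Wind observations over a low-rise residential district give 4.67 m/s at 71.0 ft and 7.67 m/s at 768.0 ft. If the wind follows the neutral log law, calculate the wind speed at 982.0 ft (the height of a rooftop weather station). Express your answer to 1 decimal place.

8.0 m/s

Log law: V ∝ ln(z/z₀). From the pair, with r = V₁/V₂ = 0.60887,
ln z₀ = (ln z₁ − r·ln z₂)/(1 − r) = (4.2627 − 0.60887×6.6438)/0.39113 = 0.5561 → z₀ = 1.744 ft
V₃ = V₁ · ln(z₃/z₀)/ln(z₁/z₀) = 4.67 × 6.3335/3.7066 = 7.9797 m/s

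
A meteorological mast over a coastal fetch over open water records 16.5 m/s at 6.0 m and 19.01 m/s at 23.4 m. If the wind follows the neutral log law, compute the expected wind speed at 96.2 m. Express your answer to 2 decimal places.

21.62 m/s

Log law: V ∝ ln(z/z₀). From the pair, with r = V₁/V₂ = 0.86796,
ln z₀ = (ln z₁ − r·ln z₂)/(1 − r) = (1.7918 − 0.86796×3.1527)/0.13204 = -7.1549 → z₀ = 0.0007810 m
V₃ = V₁ · ln(z₃/z₀)/ln(z₁/z₀) = 16.5 × 11.7213/8.9467 = 21.6172 m/s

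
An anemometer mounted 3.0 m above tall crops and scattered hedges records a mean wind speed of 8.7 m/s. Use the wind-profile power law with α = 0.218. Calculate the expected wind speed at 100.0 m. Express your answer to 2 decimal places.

18.69 m/s

Power-law profile: V₂ = V₁ · (z₂/z₁)^α
V₂ = 8.7 × (100.0/3.0)^0.218 = 8.7 × (33.3333)^0.218
    = 8.7 × 2.1478 = 18.6856 m/s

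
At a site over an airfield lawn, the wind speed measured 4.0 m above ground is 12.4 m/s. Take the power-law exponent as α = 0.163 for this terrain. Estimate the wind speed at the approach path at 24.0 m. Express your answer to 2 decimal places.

16.61 m/s

Power-law profile: V₂ = V₁ · (z₂/z₁)^α
V₂ = 12.4 × (24.0/4.0)^0.163 = 12.4 × (6.0000)^0.163
    = 12.4 × 1.3392 = 16.6058 m/s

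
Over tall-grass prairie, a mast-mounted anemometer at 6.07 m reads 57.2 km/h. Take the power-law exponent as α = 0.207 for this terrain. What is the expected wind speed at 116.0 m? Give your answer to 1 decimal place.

105.3 km/h

Power-law profile: V₂ = V₁ · (z₂/z₁)^α
V₂ = 57.2 × (116.0/6.07)^0.207 = 57.2 × (19.1104)^0.207
    = 57.2 × 1.8417 = 105.3462 km/h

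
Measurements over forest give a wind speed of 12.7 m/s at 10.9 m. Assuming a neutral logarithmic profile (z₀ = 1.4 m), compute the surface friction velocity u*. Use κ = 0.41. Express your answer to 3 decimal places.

Log law: V(z) = (u*/κ) · ln(z/z₀) ⇒ u* = κ · V / ln(z/z₀)
u* = 0.41 × 12.7 / ln(10.9/1.4) = 0.41 × 12.7 / 2.0523
   = 5.2070 / 2.0523 = 2.5372 m/s

u* ≈ 2.537 m/s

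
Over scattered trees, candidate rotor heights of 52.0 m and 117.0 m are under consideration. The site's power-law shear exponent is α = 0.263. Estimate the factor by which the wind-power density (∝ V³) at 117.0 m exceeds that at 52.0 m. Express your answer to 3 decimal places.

1.896

Speed ratio: V_B/V_A = (z_B/z_A)^α = (117.0/52.0)^0.263 = (2.2500)^0.263 = 1.23772
Power-density ratio: P_B/P_A = (V_B/V_A)³ = (1.23772)³ = 1.89615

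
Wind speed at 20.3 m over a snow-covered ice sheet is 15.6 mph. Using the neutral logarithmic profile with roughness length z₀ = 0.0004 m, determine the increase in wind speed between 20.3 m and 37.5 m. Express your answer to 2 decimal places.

Log law: V₂ = V₁ · ln(z₂/z₀)/ln(z₁/z₀) = 15.6 × 11.4484/10.8347 = 16.4836 mph
ΔV = 16.4836 − 15.6 = 0.8836 mph

0.88 mph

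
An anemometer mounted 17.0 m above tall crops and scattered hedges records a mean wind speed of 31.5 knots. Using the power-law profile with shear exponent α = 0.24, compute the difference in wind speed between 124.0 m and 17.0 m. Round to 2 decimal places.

Power law: V₂ = V₁ · (z₂/z₁)^α = 31.5 × (7.2941)^0.24 = 50.7486 knots
ΔV = 50.7486 − 31.5 = 19.2486 knots

19.25 knots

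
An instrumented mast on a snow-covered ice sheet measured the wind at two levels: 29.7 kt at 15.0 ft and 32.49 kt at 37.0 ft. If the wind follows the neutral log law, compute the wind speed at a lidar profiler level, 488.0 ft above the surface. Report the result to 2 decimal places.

40.46 kt

Log law: V ∝ ln(z/z₀). From the pair, with r = V₁/V₂ = 0.91413,
ln z₀ = (ln z₁ − r·ln z₂)/(1 − r) = (2.7081 − 0.91413×3.6109)/0.08587 = -6.9031 → z₀ = 0.001005 ft
V₃ = V₁ · ln(z₃/z₀)/ln(z₁/z₀) = 29.7 × 13.0934/9.6112 = 40.4607 kt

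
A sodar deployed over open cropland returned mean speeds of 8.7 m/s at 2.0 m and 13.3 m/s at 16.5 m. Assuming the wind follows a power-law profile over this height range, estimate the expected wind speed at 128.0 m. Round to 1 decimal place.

First find α: α = ln(V₂/V₁)/ln(z₂/z₁) = ln(13.3/8.7)/ln(16.5/2.0) = 0.42444/2.11021 = 0.2011
Extrapolate from 16.5 m to 128.0 m: V₃ = 13.3 × (128.0/16.5)^0.2011 = 13.3 × 1.5099 = 20.0821 m/s

20.1 m/s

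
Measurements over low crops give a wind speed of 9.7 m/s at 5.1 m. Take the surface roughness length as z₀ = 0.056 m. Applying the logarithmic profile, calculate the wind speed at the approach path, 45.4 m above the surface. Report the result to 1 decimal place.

14.4 m/s

Log law: V(z) ∝ ln(z/z₀), so V₂/V₁ = ln(z₂/z₀) / ln(z₁/z₀).
ln(45.4/0.056) = 6.6979, ln(5.1/0.056) = 4.5116
V₂ = 9.7 × 6.6979/4.5116 = 9.7 × 1.4846 = 14.4005 m/s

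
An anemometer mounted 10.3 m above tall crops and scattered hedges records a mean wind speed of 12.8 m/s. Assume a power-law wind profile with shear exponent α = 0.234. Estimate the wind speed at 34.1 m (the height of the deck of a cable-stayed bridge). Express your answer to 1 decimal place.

16.9 m/s

Power-law profile: V₂ = V₁ · (z₂/z₁)^α
V₂ = 12.8 × (34.1/10.3)^0.234 = 12.8 × (3.3107)^0.234
    = 12.8 × 1.3233 = 16.9383 m/s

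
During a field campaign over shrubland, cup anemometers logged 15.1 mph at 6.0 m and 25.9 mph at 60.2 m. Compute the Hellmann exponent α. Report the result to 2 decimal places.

Power law: V₂/V₁ = (z₂/z₁)^α ⇒ α = ln(V₂/V₁) / ln(z₂/z₁)
α = ln(25.9/15.1) / ln(60.2/6.0) = ln(1.7152) / ln(10.0333)
  = 0.53955 / 2.30591 = 0.23398

α ≈ 0.23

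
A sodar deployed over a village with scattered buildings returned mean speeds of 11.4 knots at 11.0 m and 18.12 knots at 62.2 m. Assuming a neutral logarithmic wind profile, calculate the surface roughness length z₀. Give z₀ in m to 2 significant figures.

z₀ ≈ 0.58 m

Log law: V(z) ∝ ln(z/z₀). With r = V₁/V₂ = 11.4/18.12 = 0.62914,
r · ln(z₂/z₀) = ln(z₁/z₀) ⇒ ln z₀ = (ln z₁ − r·ln z₂)/(1 − r)
ln z₀ = (2.39790 − 0.62914×4.13035) / 0.37086 = -0.5411
z₀ = exp(-0.5411) = 0.5821 m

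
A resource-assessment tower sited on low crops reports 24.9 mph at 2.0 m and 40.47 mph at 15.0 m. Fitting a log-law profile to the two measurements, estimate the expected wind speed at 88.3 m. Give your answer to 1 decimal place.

Log law: V ∝ ln(z/z₀). From the pair, with r = V₁/V₂ = 0.61527,
ln z₀ = (ln z₁ − r·ln z₂)/(1 − r) = (0.6931 − 0.61527×2.7081)/0.38473 = -2.5291 → z₀ = 0.07973 m
V₃ = V₁ · ln(z₃/z₀)/ln(z₁/z₀) = 24.9 × 7.0099/3.2223 = 54.1683 mph

54.2 mph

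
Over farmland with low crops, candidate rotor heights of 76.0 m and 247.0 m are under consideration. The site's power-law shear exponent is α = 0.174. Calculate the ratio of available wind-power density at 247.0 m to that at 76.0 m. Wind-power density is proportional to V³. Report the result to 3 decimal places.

1.850

Speed ratio: V_B/V_A = (z_B/z_A)^α = (247.0/76.0)^0.174 = (3.2500)^0.174 = 1.22763
Power-density ratio: P_B/P_A = (V_B/V_A)³ = (1.22763)³ = 1.85013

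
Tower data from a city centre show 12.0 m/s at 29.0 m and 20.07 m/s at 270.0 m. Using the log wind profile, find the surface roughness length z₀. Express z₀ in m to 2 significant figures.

z₀ ≈ 1.1 m

Log law: V(z) ∝ ln(z/z₀). With r = V₁/V₂ = 12.0/20.07 = 0.59791,
r · ln(z₂/z₀) = ln(z₁/z₀) ⇒ ln z₀ = (ln z₁ − r·ln z₂)/(1 − r)
ln z₀ = (3.36730 − 0.59791×5.59842) / 0.40209 = 0.0496
z₀ = exp(0.0496) = 1.051 m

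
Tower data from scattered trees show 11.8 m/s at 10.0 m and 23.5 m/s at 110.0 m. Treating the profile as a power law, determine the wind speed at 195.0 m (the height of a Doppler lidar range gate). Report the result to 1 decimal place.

27.7 m/s

First find α: α = ln(V₂/V₁)/ln(z₂/z₁) = ln(23.5/11.8)/ln(110.0/10.0) = 0.68890/2.39790 = 0.2873
Extrapolate from 110.0 m to 195.0 m: V₃ = 23.5 × (195.0/110.0)^0.2873 = 23.5 × 1.1788 = 27.7014 m/s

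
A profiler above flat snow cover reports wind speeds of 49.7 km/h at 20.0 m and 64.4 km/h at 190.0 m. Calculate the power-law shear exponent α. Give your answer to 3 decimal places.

Power law: V₂/V₁ = (z₂/z₁)^α ⇒ α = ln(V₂/V₁) / ln(z₂/z₁)
α = ln(64.4/49.7) / ln(190.0/20.0) = ln(1.2958) / ln(9.5000)
  = 0.25911 / 2.25129 = 0.11509

α ≈ 0.115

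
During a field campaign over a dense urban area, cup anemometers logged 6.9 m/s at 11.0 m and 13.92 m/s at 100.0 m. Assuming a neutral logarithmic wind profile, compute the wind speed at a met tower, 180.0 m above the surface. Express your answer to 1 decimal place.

15.8 m/s

Log law: V ∝ ln(z/z₀). From the pair, with r = V₁/V₂ = 0.49569,
ln z₀ = (ln z₁ − r·ln z₂)/(1 − r) = (2.3979 − 0.49569×4.6052)/0.50431 = 0.2284 → z₀ = 1.257 m
V₃ = V₁ · ln(z₃/z₀)/ln(z₁/z₀) = 6.9 × 4.9646/2.1695 = 15.7894 m/s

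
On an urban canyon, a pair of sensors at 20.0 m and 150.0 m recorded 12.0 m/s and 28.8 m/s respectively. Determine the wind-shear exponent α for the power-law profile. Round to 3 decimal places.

α ≈ 0.434

Power law: V₂/V₁ = (z₂/z₁)^α ⇒ α = ln(V₂/V₁) / ln(z₂/z₁)
α = ln(28.8/12.0) / ln(150.0/20.0) = ln(2.4000) / ln(7.5000)
  = 0.87547 / 2.01490 = 0.43450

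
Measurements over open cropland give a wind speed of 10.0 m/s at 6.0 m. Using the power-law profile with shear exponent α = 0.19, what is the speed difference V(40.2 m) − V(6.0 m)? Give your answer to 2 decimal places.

4.35 m/s

Power law: V₂ = V₁ · (z₂/z₁)^α = 10.0 × (6.7000)^0.19 = 14.3534 m/s
ΔV = 14.3534 − 10.0 = 4.3534 m/s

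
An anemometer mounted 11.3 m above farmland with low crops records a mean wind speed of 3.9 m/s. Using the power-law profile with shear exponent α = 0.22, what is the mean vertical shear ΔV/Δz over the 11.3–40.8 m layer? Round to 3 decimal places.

0.043 m/s/m

Power law: V₂ = V₁ · (z₂/z₁)^α = 3.9 × (3.6106)^0.22 = 5.1729 m/s
ΔV/Δz = (5.1729 − 3.9)/(40.8 − 11.3) = 1.2729/29.5000 = 0.04315 m/s/m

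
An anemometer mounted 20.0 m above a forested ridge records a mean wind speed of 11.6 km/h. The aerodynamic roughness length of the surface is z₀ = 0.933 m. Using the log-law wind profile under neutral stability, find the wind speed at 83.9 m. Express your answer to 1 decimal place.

Log law: V(z) ∝ ln(z/z₀), so V₂/V₁ = ln(z₂/z₀) / ln(z₁/z₀).
ln(83.9/0.933) = 4.4990, ln(20.0/0.933) = 3.0651
V₂ = 11.6 × 4.4990/3.0651 = 11.6 × 1.4678 = 17.0267 km/h

17.0 km/h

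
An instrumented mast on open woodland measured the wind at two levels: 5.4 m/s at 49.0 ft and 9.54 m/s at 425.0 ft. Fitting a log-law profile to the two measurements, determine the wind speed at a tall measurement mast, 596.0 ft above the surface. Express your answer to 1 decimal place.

Log law: V ∝ ln(z/z₀). From the pair, with r = V₁/V₂ = 0.56604,
ln z₀ = (ln z₁ − r·ln z₂)/(1 − r) = (3.8918 − 0.56604×6.0521)/0.43396 = 1.0741 → z₀ = 2.927 ft
V₃ = V₁ · ln(z₃/z₀)/ln(z₁/z₀) = 5.4 × 5.3162/2.8177 = 10.1880 m/s

10.2 m/s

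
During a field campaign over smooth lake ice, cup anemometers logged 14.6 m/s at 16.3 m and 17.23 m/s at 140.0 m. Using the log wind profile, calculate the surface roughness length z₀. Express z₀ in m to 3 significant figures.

z₀ ≈ 0.000107 m

Log law: V(z) ∝ ln(z/z₀). With r = V₁/V₂ = 14.6/17.23 = 0.84736,
r · ln(z₂/z₀) = ln(z₁/z₀) ⇒ ln z₀ = (ln z₁ − r·ln z₂)/(1 − r)
ln z₀ = (2.79117 − 0.84736×4.94164) / 0.15264 = -9.1468
z₀ = exp(-9.1468) = 0.0001066 m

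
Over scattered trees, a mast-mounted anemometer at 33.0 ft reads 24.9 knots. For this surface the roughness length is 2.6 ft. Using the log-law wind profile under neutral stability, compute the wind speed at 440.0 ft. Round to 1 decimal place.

Log law: V(z) ∝ ln(z/z₀), so V₂/V₁ = ln(z₂/z₀) / ln(z₁/z₀).
ln(440.0/2.6) = 5.1313, ln(33.0/2.6) = 2.5410
V₂ = 24.9 × 5.1313/2.5410 = 24.9 × 2.0194 = 50.2828 knots

50.3 knots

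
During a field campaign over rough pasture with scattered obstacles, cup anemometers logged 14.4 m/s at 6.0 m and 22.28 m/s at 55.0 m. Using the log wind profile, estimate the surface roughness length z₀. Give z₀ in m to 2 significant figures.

Log law: V(z) ∝ ln(z/z₀). With r = V₁/V₂ = 14.4/22.28 = 0.64632,
r · ln(z₂/z₀) = ln(z₁/z₀) ⇒ ln z₀ = (ln z₁ − r·ln z₂)/(1 − r)
ln z₀ = (1.79176 − 0.64632×4.00733) / 0.35368 = -2.2570
z₀ = exp(-2.2570) = 0.1047 m

z₀ ≈ 0.10 m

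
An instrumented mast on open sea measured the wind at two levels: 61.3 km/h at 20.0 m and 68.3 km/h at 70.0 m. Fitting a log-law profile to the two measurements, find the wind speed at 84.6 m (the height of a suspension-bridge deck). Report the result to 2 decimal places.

Log law: V ∝ ln(z/z₀). From the pair, with r = V₁/V₂ = 0.89751,
ln z₀ = (ln z₁ − r·ln z₂)/(1 − r) = (2.9957 − 0.89751×4.2485)/0.10249 = -7.9749 → z₀ = 0.0003440 m
V₃ = V₁ · ln(z₃/z₀)/ln(z₁/z₀) = 61.3 × 12.4128/10.9706 = 69.3585 km/h

69.36 km/h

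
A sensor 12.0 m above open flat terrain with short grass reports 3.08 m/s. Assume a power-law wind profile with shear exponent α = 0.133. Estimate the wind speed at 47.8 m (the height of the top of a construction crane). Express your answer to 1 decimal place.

3.7 m/s

Power-law profile: V₂ = V₁ · (z₂/z₁)^α
V₂ = 3.08 × (47.8/12.0)^0.133 = 3.08 × (3.9833)^0.133
    = 3.08 × 1.2018 = 3.7015 m/s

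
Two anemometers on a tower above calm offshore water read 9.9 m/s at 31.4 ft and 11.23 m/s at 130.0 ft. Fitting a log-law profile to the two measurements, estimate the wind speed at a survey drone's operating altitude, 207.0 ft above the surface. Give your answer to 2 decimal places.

11.67 m/s

Log law: V ∝ ln(z/z₀). From the pair, with r = V₁/V₂ = 0.88157,
ln z₀ = (ln z₁ − r·ln z₂)/(1 − r) = (3.4468 − 0.88157×4.8675)/0.11843 = -7.1285 → z₀ = 0.0008019 ft
V₃ = V₁ · ln(z₃/z₀)/ln(z₁/z₀) = 9.9 × 12.4612/10.5753 = 11.6655 m/s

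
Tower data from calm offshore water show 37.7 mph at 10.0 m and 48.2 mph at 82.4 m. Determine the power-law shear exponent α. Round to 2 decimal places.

Power law: V₂/V₁ = (z₂/z₁)^α ⇒ α = ln(V₂/V₁) / ln(z₂/z₁)
α = ln(48.2/37.7) / ln(82.4/10.0) = ln(1.2785) / ln(8.2400)
  = 0.24570 / 2.10900 = 0.11650

α ≈ 0.12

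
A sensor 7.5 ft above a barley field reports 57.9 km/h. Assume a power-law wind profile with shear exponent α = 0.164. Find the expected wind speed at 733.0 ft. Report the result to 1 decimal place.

122.8 km/h

Power-law profile: V₂ = V₁ · (z₂/z₁)^α
V₂ = 57.9 × (733.0/7.5)^0.164 = 57.9 × (97.7333)^0.164
    = 57.9 × 2.1202 = 122.7568 km/h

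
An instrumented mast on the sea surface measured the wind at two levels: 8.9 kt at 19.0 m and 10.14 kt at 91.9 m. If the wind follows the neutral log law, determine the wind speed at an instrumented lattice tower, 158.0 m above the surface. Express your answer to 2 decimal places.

10.57 kt

Log law: V ∝ ln(z/z₀). From the pair, with r = V₁/V₂ = 0.87771,
ln z₀ = (ln z₁ − r·ln z₂)/(1 − r) = (2.9444 − 0.87771×4.5207)/0.12229 = -8.3691 → z₀ = 0.0002319 m
V₃ = V₁ · ln(z₃/z₀)/ln(z₁/z₀) = 8.9 × 13.4316/11.3135 = 10.5663 kt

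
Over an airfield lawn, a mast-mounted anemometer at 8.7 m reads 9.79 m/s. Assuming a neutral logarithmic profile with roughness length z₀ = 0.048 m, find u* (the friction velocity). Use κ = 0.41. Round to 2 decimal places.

Log law: V(z) = (u*/κ) · ln(z/z₀) ⇒ u* = κ · V / ln(z/z₀)
u* = 0.41 × 9.79 / ln(8.7/0.048) = 0.41 × 9.79 / 5.1999
   = 4.0139 / 5.1999 = 0.7719 m/s

u* ≈ 0.77 m/s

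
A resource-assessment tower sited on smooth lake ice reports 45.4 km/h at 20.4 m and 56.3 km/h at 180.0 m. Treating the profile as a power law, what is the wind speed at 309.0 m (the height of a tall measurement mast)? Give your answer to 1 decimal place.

First find α: α = ln(V₂/V₁)/ln(z₂/z₁) = ln(56.3/45.4)/ln(180.0/20.4) = 0.21518/2.17742 = 0.0988
Extrapolate from 180.0 m to 309.0 m: V₃ = 56.3 × (309.0/180.0)^0.0988 = 56.3 × 1.0549 = 59.3883 km/h

59.4 km/h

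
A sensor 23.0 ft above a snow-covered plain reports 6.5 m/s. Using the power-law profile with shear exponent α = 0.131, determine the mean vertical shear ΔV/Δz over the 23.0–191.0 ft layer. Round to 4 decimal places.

0.0124 m/s/ft

Power law: V₂ = V₁ · (z₂/z₁)^α = 6.5 × (8.3043)^0.131 = 8.5771 m/s
ΔV/Δz = (8.5771 − 6.5)/(191.0 − 23.0) = 2.0771/168.0000 = 0.01236 m/s/ft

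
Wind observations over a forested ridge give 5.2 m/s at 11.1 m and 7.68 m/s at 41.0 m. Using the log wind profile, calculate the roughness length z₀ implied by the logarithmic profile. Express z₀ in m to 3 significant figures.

Log law: V(z) ∝ ln(z/z₀). With r = V₁/V₂ = 5.2/7.68 = 0.67708,
r · ln(z₂/z₀) = ln(z₁/z₀) ⇒ ln z₀ = (ln z₁ − r·ln z₂)/(1 − r)
ln z₀ = (2.40695 − 0.67708×3.71357) / 0.32292 = -0.3328
z₀ = exp(-0.3328) = 0.7169 m

z₀ ≈ 0.717 m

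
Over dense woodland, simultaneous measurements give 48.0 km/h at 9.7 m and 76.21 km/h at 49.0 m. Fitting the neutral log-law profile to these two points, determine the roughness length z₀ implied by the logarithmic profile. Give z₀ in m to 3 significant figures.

Log law: V(z) ∝ ln(z/z₀). With r = V₁/V₂ = 48.0/76.21 = 0.62984,
r · ln(z₂/z₀) = ln(z₁/z₀) ⇒ ln z₀ = (ln z₁ − r·ln z₂)/(1 − r)
ln z₀ = (2.27213 − 0.62984×3.89182) / 0.37016 = -0.4838
z₀ = exp(-0.4838) = 0.6164 m

z₀ ≈ 0.616 m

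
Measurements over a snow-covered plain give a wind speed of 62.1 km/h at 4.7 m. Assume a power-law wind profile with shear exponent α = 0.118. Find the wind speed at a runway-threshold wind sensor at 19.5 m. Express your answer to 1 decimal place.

Power-law profile: V₂ = V₁ · (z₂/z₁)^α
V₂ = 62.1 × (19.5/4.7)^0.118 = 62.1 × (4.1489)^0.118
    = 62.1 × 1.1828 = 73.4528 km/h

73.5 km/h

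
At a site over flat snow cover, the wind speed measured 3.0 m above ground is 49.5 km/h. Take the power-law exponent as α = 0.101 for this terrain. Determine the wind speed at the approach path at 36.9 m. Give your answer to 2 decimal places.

63.78 km/h

Power-law profile: V₂ = V₁ · (z₂/z₁)^α
V₂ = 49.5 × (36.9/3.0)^0.101 = 49.5 × (12.3000)^0.101
    = 49.5 × 1.2885 = 63.7802 km/h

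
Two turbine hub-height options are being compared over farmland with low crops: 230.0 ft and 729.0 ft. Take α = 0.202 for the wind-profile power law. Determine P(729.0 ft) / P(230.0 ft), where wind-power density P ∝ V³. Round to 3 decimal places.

Speed ratio: V_B/V_A = (z_B/z_A)^α = (729.0/230.0)^0.202 = (3.1696)^0.202 = 1.26241
Power-density ratio: P_B/P_A = (V_B/V_A)³ = (1.26241)³ = 2.01190

2.012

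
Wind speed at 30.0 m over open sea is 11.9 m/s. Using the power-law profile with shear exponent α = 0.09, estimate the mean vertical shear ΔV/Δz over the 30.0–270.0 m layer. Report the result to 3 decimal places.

Power law: V₂ = V₁ · (z₂/z₁)^α = 11.9 × (9.0000)^0.09 = 14.5020 m/s
ΔV/Δz = (14.5020 − 11.9)/(270.0 − 30.0) = 2.6020/240.0000 = 0.01084 m/s/m

0.011 m/s/m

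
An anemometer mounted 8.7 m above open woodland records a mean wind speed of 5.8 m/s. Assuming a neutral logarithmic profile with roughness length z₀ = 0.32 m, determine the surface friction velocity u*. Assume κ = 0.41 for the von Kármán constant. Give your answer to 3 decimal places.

u* ≈ 0.720 m/s

Log law: V(z) = (u*/κ) · ln(z/z₀) ⇒ u* = κ · V / ln(z/z₀)
u* = 0.41 × 5.8 / ln(8.7/0.32) = 0.41 × 5.8 / 3.3028
   = 2.3780 / 3.3028 = 0.7200 m/s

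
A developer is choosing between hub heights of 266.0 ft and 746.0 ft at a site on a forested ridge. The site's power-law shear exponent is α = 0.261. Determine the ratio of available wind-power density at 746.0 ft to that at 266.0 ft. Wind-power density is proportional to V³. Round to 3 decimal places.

2.242

Speed ratio: V_B/V_A = (z_B/z_A)^α = (746.0/266.0)^0.261 = (2.8045)^0.261 = 1.30885
Power-density ratio: P_B/P_A = (V_B/V_A)³ = (1.30885)³ = 2.24219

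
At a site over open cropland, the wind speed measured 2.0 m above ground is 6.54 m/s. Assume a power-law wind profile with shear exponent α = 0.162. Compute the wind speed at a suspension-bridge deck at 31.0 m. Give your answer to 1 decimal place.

Power-law profile: V₂ = V₁ · (z₂/z₁)^α
V₂ = 6.54 × (31.0/2.0)^0.162 = 6.54 × (15.5000)^0.162
    = 6.54 × 1.5590 = 10.1956 m/s

10.2 m/s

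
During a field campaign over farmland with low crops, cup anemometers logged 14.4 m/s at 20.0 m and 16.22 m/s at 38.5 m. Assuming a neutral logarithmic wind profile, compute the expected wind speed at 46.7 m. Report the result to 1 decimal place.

16.8 m/s

Log law: V ∝ ln(z/z₀). From the pair, with r = V₁/V₂ = 0.88779,
ln z₀ = (ln z₁ − r·ln z₂)/(1 − r) = (2.9957 − 0.88779×3.6507)/0.11221 = -2.1861 → z₀ = 0.1124 m
V₃ = V₁ · ln(z₃/z₀)/ln(z₁/z₀) = 14.4 × 6.0298/5.1818 = 16.7566 m/s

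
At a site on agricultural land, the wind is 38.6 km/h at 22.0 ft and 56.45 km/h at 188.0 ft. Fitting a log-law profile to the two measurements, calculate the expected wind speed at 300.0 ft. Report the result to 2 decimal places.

Log law: V ∝ ln(z/z₀). From the pair, with r = V₁/V₂ = 0.68379,
ln z₀ = (ln z₁ − r·ln z₂)/(1 − r) = (3.0910 − 0.68379×5.2364)/0.31621 = -1.5483 → z₀ = 0.2126 ft
V₃ = V₁ · ln(z₃/z₀)/ln(z₁/z₀) = 38.6 × 7.2521/4.6394 = 60.3383 km/h

60.34 km/h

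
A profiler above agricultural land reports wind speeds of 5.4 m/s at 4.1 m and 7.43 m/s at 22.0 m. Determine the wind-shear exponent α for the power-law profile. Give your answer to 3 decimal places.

α ≈ 0.190

Power law: V₂/V₁ = (z₂/z₁)^α ⇒ α = ln(V₂/V₁) / ln(z₂/z₁)
α = ln(7.43/5.4) / ln(22.0/4.1) = ln(1.3759) / ln(5.3659)
  = 0.31913 / 1.68006 = 0.18995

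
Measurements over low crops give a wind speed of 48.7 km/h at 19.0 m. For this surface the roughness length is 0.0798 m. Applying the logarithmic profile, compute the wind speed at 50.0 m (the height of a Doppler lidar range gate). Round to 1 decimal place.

57.3 km/h

Log law: V(z) ∝ ln(z/z₀), so V₂/V₁ = ln(z₂/z₀) / ln(z₁/z₀).
ln(50.0/0.0798) = 6.4403, ln(19.0/0.0798) = 5.4727
V₂ = 48.7 × 6.4403/5.4727 = 48.7 × 1.1768 = 57.3103 km/h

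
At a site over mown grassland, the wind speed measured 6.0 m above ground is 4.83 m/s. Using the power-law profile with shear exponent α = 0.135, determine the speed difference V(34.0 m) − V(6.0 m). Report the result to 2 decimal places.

Power law: V₂ = V₁ · (z₂/z₁)^α = 4.83 × (5.6667)^0.135 = 6.1044 m/s
ΔV = 6.1044 − 4.83 = 1.2744 m/s

1.27 m/s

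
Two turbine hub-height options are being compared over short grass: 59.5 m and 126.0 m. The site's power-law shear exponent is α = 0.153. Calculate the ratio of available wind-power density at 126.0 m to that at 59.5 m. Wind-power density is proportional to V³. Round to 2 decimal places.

Speed ratio: V_B/V_A = (z_B/z_A)^α = (126.0/59.5)^0.153 = (2.1176)^0.153 = 1.12165
Power-density ratio: P_B/P_A = (V_B/V_A)³ = (1.12165)³ = 1.41113

1.41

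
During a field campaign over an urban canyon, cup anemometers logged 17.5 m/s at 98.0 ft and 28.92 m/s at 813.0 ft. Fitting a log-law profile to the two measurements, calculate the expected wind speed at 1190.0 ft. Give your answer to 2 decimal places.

30.98 m/s

Log law: V ∝ ln(z/z₀). From the pair, with r = V₁/V₂ = 0.60512,
ln z₀ = (ln z₁ − r·ln z₂)/(1 − r) = (4.5850 − 0.60512×6.7007)/0.39488 = 1.3428 → z₀ = 3.830 ft
V₃ = V₁ · ln(z₃/z₀)/ln(z₁/z₀) = 17.5 × 5.7389/3.2422 = 30.9764 m/s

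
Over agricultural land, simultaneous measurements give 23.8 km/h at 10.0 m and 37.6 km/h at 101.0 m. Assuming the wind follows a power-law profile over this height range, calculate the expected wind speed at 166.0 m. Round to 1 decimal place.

First find α: α = ln(V₂/V₁)/ln(z₂/z₁) = ln(37.6/23.8)/ln(101.0/10.0) = 0.45732/2.31254 = 0.1978
Extrapolate from 101.0 m to 166.0 m: V₃ = 37.6 × (166.0/101.0)^0.1978 = 37.6 × 1.1032 = 41.4821 km/h

41.5 km/h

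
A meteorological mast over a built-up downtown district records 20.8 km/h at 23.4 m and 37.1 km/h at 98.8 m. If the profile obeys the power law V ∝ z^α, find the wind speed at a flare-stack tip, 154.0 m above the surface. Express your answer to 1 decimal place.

First find α: α = ln(V₂/V₁)/ln(z₂/z₁) = ln(37.1/20.8)/ln(98.8/23.4) = 0.57866/1.44036 = 0.4017
Extrapolate from 98.8 m to 154.0 m: V₃ = 37.1 × (154.0/98.8)^0.4017 = 37.1 × 1.1952 = 44.3421 km/h

44.3 km/h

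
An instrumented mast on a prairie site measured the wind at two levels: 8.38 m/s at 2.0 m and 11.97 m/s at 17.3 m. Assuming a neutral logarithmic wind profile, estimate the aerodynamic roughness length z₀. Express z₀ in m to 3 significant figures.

z₀ ≈ 0.0130 m

Log law: V(z) ∝ ln(z/z₀). With r = V₁/V₂ = 8.38/11.97 = 0.70008,
r · ln(z₂/z₀) = ln(z₁/z₀) ⇒ ln z₀ = (ln z₁ − r·ln z₂)/(1 − r)
ln z₀ = (0.69315 − 0.70008×2.85071) / 0.29992 = -4.3432
z₀ = exp(-4.3432) = 0.01300 m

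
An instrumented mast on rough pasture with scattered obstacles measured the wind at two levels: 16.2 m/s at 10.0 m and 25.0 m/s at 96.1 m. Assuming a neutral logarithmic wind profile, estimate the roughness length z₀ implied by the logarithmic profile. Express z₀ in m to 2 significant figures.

Log law: V(z) ∝ ln(z/z₀). With r = V₁/V₂ = 16.2/25.0 = 0.64800,
r · ln(z₂/z₀) = ln(z₁/z₀) ⇒ ln z₀ = (ln z₁ − r·ln z₂)/(1 − r)
ln z₀ = (2.30259 − 0.64800×4.56539) / 0.35200 = -1.8630
z₀ = exp(-1.8630) = 0.1552 m

z₀ ≈ 0.16 m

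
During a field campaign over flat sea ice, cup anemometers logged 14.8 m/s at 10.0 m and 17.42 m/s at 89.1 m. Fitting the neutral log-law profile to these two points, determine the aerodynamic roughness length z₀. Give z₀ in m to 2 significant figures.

z₀ ≈ 0.000043 m

Log law: V(z) ∝ ln(z/z₀). With r = V₁/V₂ = 14.8/17.42 = 0.84960,
r · ln(z₂/z₀) = ln(z₁/z₀) ⇒ ln z₀ = (ln z₁ − r·ln z₂)/(1 − r)
ln z₀ = (2.30259 − 0.84960×4.48976) / 0.15040 = -10.0524
z₀ = exp(-10.0524) = 0.00004308 m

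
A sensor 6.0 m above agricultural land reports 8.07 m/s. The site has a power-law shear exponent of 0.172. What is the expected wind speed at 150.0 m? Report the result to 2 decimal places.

Power-law profile: V₂ = V₁ · (z₂/z₁)^α
V₂ = 8.07 × (150.0/6.0)^0.172 = 8.07 × (25.0000)^0.172
    = 8.07 × 1.7396 = 14.0385 m/s

14.04 m/s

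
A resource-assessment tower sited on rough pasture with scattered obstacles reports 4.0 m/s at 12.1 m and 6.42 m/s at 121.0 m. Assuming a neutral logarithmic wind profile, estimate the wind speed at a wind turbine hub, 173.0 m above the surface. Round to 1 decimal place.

6.8 m/s

Log law: V ∝ ln(z/z₀). From the pair, with r = V₁/V₂ = 0.62305,
ln z₀ = (ln z₁ − r·ln z₂)/(1 − r) = (2.4932 − 0.62305×4.7958)/0.37695 = -1.3127 → z₀ = 0.2691 m
V₃ = V₁ · ln(z₃/z₀)/ln(z₁/z₀) = 4.0 × 6.4660/3.8059 = 6.7957 m/s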